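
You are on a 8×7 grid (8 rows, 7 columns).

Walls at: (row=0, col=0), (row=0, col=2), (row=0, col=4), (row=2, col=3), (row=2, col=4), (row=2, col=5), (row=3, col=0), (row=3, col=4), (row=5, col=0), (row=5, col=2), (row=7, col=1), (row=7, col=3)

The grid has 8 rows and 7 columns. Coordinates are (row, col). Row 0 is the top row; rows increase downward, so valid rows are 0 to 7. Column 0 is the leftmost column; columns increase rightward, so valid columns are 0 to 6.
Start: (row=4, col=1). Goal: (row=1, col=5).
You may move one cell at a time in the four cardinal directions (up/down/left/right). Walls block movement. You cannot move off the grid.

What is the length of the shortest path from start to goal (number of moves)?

BFS from (row=4, col=1) until reaching (row=1, col=5):
  Distance 0: (row=4, col=1)
  Distance 1: (row=3, col=1), (row=4, col=0), (row=4, col=2), (row=5, col=1)
  Distance 2: (row=2, col=1), (row=3, col=2), (row=4, col=3), (row=6, col=1)
  Distance 3: (row=1, col=1), (row=2, col=0), (row=2, col=2), (row=3, col=3), (row=4, col=4), (row=5, col=3), (row=6, col=0), (row=6, col=2)
  Distance 4: (row=0, col=1), (row=1, col=0), (row=1, col=2), (row=4, col=5), (row=5, col=4), (row=6, col=3), (row=7, col=0), (row=7, col=2)
  Distance 5: (row=1, col=3), (row=3, col=5), (row=4, col=6), (row=5, col=5), (row=6, col=4)
  Distance 6: (row=0, col=3), (row=1, col=4), (row=3, col=6), (row=5, col=6), (row=6, col=5), (row=7, col=4)
  Distance 7: (row=1, col=5), (row=2, col=6), (row=6, col=6), (row=7, col=5)  <- goal reached here
One shortest path (7 moves): (row=4, col=1) -> (row=4, col=2) -> (row=3, col=2) -> (row=2, col=2) -> (row=1, col=2) -> (row=1, col=3) -> (row=1, col=4) -> (row=1, col=5)

Answer: Shortest path length: 7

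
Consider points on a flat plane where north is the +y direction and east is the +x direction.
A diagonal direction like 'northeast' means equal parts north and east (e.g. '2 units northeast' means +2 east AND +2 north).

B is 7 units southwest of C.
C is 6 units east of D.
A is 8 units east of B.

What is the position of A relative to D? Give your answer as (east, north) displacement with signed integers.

Place D at the origin (east=0, north=0).
  C is 6 units east of D: delta (east=+6, north=+0); C at (east=6, north=0).
  B is 7 units southwest of C: delta (east=-7, north=-7); B at (east=-1, north=-7).
  A is 8 units east of B: delta (east=+8, north=+0); A at (east=7, north=-7).
Therefore A relative to D: (east=7, north=-7).

Answer: A is at (east=7, north=-7) relative to D.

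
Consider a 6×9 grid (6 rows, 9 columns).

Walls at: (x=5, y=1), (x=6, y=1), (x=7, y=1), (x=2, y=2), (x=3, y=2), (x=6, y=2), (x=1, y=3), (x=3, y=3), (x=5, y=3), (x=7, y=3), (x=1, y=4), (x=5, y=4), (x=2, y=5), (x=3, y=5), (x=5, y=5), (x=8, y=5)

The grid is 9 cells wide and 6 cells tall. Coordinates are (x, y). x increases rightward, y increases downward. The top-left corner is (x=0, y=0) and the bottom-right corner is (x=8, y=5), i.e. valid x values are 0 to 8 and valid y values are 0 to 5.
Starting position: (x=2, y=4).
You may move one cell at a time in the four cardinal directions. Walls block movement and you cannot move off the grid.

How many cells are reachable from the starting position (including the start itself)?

BFS flood-fill from (x=2, y=4):
  Distance 0: (x=2, y=4)
  Distance 1: (x=2, y=3), (x=3, y=4)
  Distance 2: (x=4, y=4)
  Distance 3: (x=4, y=3), (x=4, y=5)
  Distance 4: (x=4, y=2)
  Distance 5: (x=4, y=1), (x=5, y=2)
  Distance 6: (x=4, y=0), (x=3, y=1)
  Distance 7: (x=3, y=0), (x=5, y=0), (x=2, y=1)
  Distance 8: (x=2, y=0), (x=6, y=0), (x=1, y=1)
  Distance 9: (x=1, y=0), (x=7, y=0), (x=0, y=1), (x=1, y=2)
  Distance 10: (x=0, y=0), (x=8, y=0), (x=0, y=2)
  Distance 11: (x=8, y=1), (x=0, y=3)
  Distance 12: (x=8, y=2), (x=0, y=4)
  Distance 13: (x=7, y=2), (x=8, y=3), (x=0, y=5)
  Distance 14: (x=8, y=4), (x=1, y=5)
  Distance 15: (x=7, y=4)
  Distance 16: (x=6, y=4), (x=7, y=5)
  Distance 17: (x=6, y=3), (x=6, y=5)
Total reachable: 38 (grid has 38 open cells total)

Answer: Reachable cells: 38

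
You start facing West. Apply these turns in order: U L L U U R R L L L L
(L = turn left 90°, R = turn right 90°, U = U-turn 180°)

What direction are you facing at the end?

Start: West
  U (U-turn (180°)) -> East
  L (left (90° counter-clockwise)) -> North
  L (left (90° counter-clockwise)) -> West
  U (U-turn (180°)) -> East
  U (U-turn (180°)) -> West
  R (right (90° clockwise)) -> North
  R (right (90° clockwise)) -> East
  L (left (90° counter-clockwise)) -> North
  L (left (90° counter-clockwise)) -> West
  L (left (90° counter-clockwise)) -> South
  L (left (90° counter-clockwise)) -> East
Final: East

Answer: Final heading: East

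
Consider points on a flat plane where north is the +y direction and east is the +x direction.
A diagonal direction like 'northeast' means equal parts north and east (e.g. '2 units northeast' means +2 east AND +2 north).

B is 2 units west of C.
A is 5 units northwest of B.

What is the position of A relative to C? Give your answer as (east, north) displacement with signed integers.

Place C at the origin (east=0, north=0).
  B is 2 units west of C: delta (east=-2, north=+0); B at (east=-2, north=0).
  A is 5 units northwest of B: delta (east=-5, north=+5); A at (east=-7, north=5).
Therefore A relative to C: (east=-7, north=5).

Answer: A is at (east=-7, north=5) relative to C.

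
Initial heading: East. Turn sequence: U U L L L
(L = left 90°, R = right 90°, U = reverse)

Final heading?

Start: East
  U (U-turn (180°)) -> West
  U (U-turn (180°)) -> East
  L (left (90° counter-clockwise)) -> North
  L (left (90° counter-clockwise)) -> West
  L (left (90° counter-clockwise)) -> South
Final: South

Answer: Final heading: South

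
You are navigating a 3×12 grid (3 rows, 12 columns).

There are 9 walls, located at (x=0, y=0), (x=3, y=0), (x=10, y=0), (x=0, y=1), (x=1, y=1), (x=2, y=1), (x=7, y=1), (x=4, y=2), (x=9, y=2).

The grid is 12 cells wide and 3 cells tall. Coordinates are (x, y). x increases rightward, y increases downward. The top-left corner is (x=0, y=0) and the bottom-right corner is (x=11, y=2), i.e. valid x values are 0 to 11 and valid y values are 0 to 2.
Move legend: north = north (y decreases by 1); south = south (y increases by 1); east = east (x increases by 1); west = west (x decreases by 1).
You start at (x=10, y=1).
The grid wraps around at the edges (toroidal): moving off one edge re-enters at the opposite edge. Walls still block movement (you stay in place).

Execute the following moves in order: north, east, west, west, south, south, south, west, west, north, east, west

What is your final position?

Start: (x=10, y=1)
  north (north): blocked, stay at (x=10, y=1)
  east (east): (x=10, y=1) -> (x=11, y=1)
  west (west): (x=11, y=1) -> (x=10, y=1)
  west (west): (x=10, y=1) -> (x=9, y=1)
  [×3]south (south): blocked, stay at (x=9, y=1)
  west (west): (x=9, y=1) -> (x=8, y=1)
  west (west): blocked, stay at (x=8, y=1)
  north (north): (x=8, y=1) -> (x=8, y=0)
  east (east): (x=8, y=0) -> (x=9, y=0)
  west (west): (x=9, y=0) -> (x=8, y=0)
Final: (x=8, y=0)

Answer: Final position: (x=8, y=0)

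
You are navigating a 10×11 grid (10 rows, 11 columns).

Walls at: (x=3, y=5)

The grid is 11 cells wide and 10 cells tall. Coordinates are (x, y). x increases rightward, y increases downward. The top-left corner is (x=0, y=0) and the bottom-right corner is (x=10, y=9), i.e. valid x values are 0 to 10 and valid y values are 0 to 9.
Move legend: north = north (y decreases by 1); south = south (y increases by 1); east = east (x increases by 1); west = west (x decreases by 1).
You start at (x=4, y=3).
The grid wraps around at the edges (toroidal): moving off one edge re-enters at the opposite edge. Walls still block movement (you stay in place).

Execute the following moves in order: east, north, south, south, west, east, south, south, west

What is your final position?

Start: (x=4, y=3)
  east (east): (x=4, y=3) -> (x=5, y=3)
  north (north): (x=5, y=3) -> (x=5, y=2)
  south (south): (x=5, y=2) -> (x=5, y=3)
  south (south): (x=5, y=3) -> (x=5, y=4)
  west (west): (x=5, y=4) -> (x=4, y=4)
  east (east): (x=4, y=4) -> (x=5, y=4)
  south (south): (x=5, y=4) -> (x=5, y=5)
  south (south): (x=5, y=5) -> (x=5, y=6)
  west (west): (x=5, y=6) -> (x=4, y=6)
Final: (x=4, y=6)

Answer: Final position: (x=4, y=6)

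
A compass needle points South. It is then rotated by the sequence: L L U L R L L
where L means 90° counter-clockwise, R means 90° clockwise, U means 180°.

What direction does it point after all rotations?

Answer: Final heading: North

Derivation:
Start: South
  L (left (90° counter-clockwise)) -> East
  L (left (90° counter-clockwise)) -> North
  U (U-turn (180°)) -> South
  L (left (90° counter-clockwise)) -> East
  R (right (90° clockwise)) -> South
  L (left (90° counter-clockwise)) -> East
  L (left (90° counter-clockwise)) -> North
Final: North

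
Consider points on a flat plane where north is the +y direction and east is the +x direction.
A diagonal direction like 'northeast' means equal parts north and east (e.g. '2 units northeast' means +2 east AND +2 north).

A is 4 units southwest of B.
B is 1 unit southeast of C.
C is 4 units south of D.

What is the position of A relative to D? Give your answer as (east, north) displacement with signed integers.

Place D at the origin (east=0, north=0).
  C is 4 units south of D: delta (east=+0, north=-4); C at (east=0, north=-4).
  B is 1 unit southeast of C: delta (east=+1, north=-1); B at (east=1, north=-5).
  A is 4 units southwest of B: delta (east=-4, north=-4); A at (east=-3, north=-9).
Therefore A relative to D: (east=-3, north=-9).

Answer: A is at (east=-3, north=-9) relative to D.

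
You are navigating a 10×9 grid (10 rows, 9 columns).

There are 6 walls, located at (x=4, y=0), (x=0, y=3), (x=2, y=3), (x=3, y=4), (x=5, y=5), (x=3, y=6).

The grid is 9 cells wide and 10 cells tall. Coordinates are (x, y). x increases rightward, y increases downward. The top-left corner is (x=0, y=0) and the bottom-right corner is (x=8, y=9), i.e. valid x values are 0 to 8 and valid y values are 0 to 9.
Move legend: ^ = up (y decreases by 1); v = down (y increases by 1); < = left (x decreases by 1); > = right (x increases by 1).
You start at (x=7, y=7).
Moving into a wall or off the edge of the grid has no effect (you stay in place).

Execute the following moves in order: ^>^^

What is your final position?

Answer: Final position: (x=8, y=4)

Derivation:
Start: (x=7, y=7)
  ^ (up): (x=7, y=7) -> (x=7, y=6)
  > (right): (x=7, y=6) -> (x=8, y=6)
  ^ (up): (x=8, y=6) -> (x=8, y=5)
  ^ (up): (x=8, y=5) -> (x=8, y=4)
Final: (x=8, y=4)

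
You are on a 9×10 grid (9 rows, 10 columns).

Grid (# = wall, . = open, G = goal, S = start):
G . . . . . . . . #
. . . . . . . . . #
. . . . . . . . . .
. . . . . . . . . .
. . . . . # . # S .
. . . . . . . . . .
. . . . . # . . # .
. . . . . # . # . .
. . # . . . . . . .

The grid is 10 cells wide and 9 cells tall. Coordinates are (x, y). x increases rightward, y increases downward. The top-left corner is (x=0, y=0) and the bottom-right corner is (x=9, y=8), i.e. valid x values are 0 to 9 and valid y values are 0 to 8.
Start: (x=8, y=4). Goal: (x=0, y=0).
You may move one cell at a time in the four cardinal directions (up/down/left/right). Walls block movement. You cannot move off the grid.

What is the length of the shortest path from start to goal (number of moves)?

Answer: Shortest path length: 12

Derivation:
BFS from (x=8, y=4) until reaching (x=0, y=0):
  Distance 0: (x=8, y=4)
  Distance 1: (x=8, y=3), (x=9, y=4), (x=8, y=5)
  Distance 2: (x=8, y=2), (x=7, y=3), (x=9, y=3), (x=7, y=5), (x=9, y=5)
  Distance 3: (x=8, y=1), (x=7, y=2), (x=9, y=2), (x=6, y=3), (x=6, y=5), (x=7, y=6), (x=9, y=6)
  Distance 4: (x=8, y=0), (x=7, y=1), (x=6, y=2), (x=5, y=3), (x=6, y=4), (x=5, y=5), (x=6, y=6), (x=9, y=7)
  Distance 5: (x=7, y=0), (x=6, y=1), (x=5, y=2), (x=4, y=3), (x=4, y=5), (x=6, y=7), (x=8, y=7), (x=9, y=8)
  Distance 6: (x=6, y=0), (x=5, y=1), (x=4, y=2), (x=3, y=3), (x=4, y=4), (x=3, y=5), (x=4, y=6), (x=6, y=8), (x=8, y=8)
  Distance 7: (x=5, y=0), (x=4, y=1), (x=3, y=2), (x=2, y=3), (x=3, y=4), (x=2, y=5), (x=3, y=6), (x=4, y=7), (x=5, y=8), (x=7, y=8)
  Distance 8: (x=4, y=0), (x=3, y=1), (x=2, y=2), (x=1, y=3), (x=2, y=4), (x=1, y=5), (x=2, y=6), (x=3, y=7), (x=4, y=8)
  Distance 9: (x=3, y=0), (x=2, y=1), (x=1, y=2), (x=0, y=3), (x=1, y=4), (x=0, y=5), (x=1, y=6), (x=2, y=7), (x=3, y=8)
  Distance 10: (x=2, y=0), (x=1, y=1), (x=0, y=2), (x=0, y=4), (x=0, y=6), (x=1, y=7)
  Distance 11: (x=1, y=0), (x=0, y=1), (x=0, y=7), (x=1, y=8)
  Distance 12: (x=0, y=0), (x=0, y=8)  <- goal reached here
One shortest path (12 moves): (x=8, y=4) -> (x=8, y=3) -> (x=7, y=3) -> (x=6, y=3) -> (x=5, y=3) -> (x=4, y=3) -> (x=3, y=3) -> (x=2, y=3) -> (x=1, y=3) -> (x=0, y=3) -> (x=0, y=2) -> (x=0, y=1) -> (x=0, y=0)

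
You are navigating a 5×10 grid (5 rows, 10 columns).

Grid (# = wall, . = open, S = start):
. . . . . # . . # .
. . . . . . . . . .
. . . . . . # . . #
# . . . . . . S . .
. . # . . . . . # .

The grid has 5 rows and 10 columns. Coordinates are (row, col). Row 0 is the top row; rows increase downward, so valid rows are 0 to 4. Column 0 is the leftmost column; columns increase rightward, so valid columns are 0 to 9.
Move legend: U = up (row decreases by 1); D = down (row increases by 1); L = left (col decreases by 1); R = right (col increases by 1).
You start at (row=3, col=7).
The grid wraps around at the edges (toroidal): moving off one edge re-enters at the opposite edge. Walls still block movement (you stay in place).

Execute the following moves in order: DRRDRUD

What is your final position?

Start: (row=3, col=7)
  D (down): (row=3, col=7) -> (row=4, col=7)
  R (right): blocked, stay at (row=4, col=7)
  R (right): blocked, stay at (row=4, col=7)
  D (down): (row=4, col=7) -> (row=0, col=7)
  R (right): blocked, stay at (row=0, col=7)
  U (up): (row=0, col=7) -> (row=4, col=7)
  D (down): (row=4, col=7) -> (row=0, col=7)
Final: (row=0, col=7)

Answer: Final position: (row=0, col=7)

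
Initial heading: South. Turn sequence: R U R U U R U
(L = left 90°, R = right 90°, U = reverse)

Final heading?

Answer: Final heading: East

Derivation:
Start: South
  R (right (90° clockwise)) -> West
  U (U-turn (180°)) -> East
  R (right (90° clockwise)) -> South
  U (U-turn (180°)) -> North
  U (U-turn (180°)) -> South
  R (right (90° clockwise)) -> West
  U (U-turn (180°)) -> East
Final: East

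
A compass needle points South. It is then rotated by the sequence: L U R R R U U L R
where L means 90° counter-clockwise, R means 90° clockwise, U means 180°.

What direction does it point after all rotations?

Answer: Final heading: South

Derivation:
Start: South
  L (left (90° counter-clockwise)) -> East
  U (U-turn (180°)) -> West
  R (right (90° clockwise)) -> North
  R (right (90° clockwise)) -> East
  R (right (90° clockwise)) -> South
  U (U-turn (180°)) -> North
  U (U-turn (180°)) -> South
  L (left (90° counter-clockwise)) -> East
  R (right (90° clockwise)) -> South
Final: South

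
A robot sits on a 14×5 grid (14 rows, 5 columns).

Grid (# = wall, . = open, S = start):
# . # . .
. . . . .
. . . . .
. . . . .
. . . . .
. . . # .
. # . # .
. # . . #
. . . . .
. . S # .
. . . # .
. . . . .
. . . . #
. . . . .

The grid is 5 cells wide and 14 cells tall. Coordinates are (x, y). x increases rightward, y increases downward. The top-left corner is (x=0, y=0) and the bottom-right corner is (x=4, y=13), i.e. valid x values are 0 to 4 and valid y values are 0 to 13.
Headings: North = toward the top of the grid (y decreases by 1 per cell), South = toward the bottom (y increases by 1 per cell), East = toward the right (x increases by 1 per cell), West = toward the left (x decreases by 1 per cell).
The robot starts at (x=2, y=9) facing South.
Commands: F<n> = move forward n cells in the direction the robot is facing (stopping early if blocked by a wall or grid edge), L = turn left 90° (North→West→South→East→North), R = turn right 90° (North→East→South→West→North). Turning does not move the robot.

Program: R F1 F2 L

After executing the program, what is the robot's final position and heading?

Start: (x=2, y=9), facing South
  R: turn right, now facing West
  F1: move forward 1, now at (x=1, y=9)
  F2: move forward 1/2 (blocked), now at (x=0, y=9)
  L: turn left, now facing South
Final: (x=0, y=9), facing South

Answer: Final position: (x=0, y=9), facing South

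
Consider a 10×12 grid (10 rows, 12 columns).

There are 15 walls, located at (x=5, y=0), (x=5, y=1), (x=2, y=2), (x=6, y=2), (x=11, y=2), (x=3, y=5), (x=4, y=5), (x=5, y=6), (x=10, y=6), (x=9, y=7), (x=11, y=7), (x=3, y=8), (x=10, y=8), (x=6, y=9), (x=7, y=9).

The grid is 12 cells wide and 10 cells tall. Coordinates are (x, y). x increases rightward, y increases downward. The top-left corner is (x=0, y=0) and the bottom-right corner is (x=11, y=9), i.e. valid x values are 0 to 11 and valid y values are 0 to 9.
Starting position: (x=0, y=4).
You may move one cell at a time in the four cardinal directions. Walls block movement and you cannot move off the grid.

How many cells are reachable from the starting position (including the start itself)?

Answer: Reachable cells: 104

Derivation:
BFS flood-fill from (x=0, y=4):
  Distance 0: (x=0, y=4)
  Distance 1: (x=0, y=3), (x=1, y=4), (x=0, y=5)
  Distance 2: (x=0, y=2), (x=1, y=3), (x=2, y=4), (x=1, y=5), (x=0, y=6)
  Distance 3: (x=0, y=1), (x=1, y=2), (x=2, y=3), (x=3, y=4), (x=2, y=5), (x=1, y=6), (x=0, y=7)
  Distance 4: (x=0, y=0), (x=1, y=1), (x=3, y=3), (x=4, y=4), (x=2, y=6), (x=1, y=7), (x=0, y=8)
  Distance 5: (x=1, y=0), (x=2, y=1), (x=3, y=2), (x=4, y=3), (x=5, y=4), (x=3, y=6), (x=2, y=7), (x=1, y=8), (x=0, y=9)
  Distance 6: (x=2, y=0), (x=3, y=1), (x=4, y=2), (x=5, y=3), (x=6, y=4), (x=5, y=5), (x=4, y=6), (x=3, y=7), (x=2, y=8), (x=1, y=9)
  Distance 7: (x=3, y=0), (x=4, y=1), (x=5, y=2), (x=6, y=3), (x=7, y=4), (x=6, y=5), (x=4, y=7), (x=2, y=9)
  Distance 8: (x=4, y=0), (x=7, y=3), (x=8, y=4), (x=7, y=5), (x=6, y=6), (x=5, y=7), (x=4, y=8), (x=3, y=9)
  Distance 9: (x=7, y=2), (x=8, y=3), (x=9, y=4), (x=8, y=5), (x=7, y=6), (x=6, y=7), (x=5, y=8), (x=4, y=9)
  Distance 10: (x=7, y=1), (x=8, y=2), (x=9, y=3), (x=10, y=4), (x=9, y=5), (x=8, y=6), (x=7, y=7), (x=6, y=8), (x=5, y=9)
  Distance 11: (x=7, y=0), (x=6, y=1), (x=8, y=1), (x=9, y=2), (x=10, y=3), (x=11, y=4), (x=10, y=5), (x=9, y=6), (x=8, y=7), (x=7, y=8)
  Distance 12: (x=6, y=0), (x=8, y=0), (x=9, y=1), (x=10, y=2), (x=11, y=3), (x=11, y=5), (x=8, y=8)
  Distance 13: (x=9, y=0), (x=10, y=1), (x=11, y=6), (x=9, y=8), (x=8, y=9)
  Distance 14: (x=10, y=0), (x=11, y=1), (x=9, y=9)
  Distance 15: (x=11, y=0), (x=10, y=9)
  Distance 16: (x=11, y=9)
  Distance 17: (x=11, y=8)
Total reachable: 104 (grid has 105 open cells total)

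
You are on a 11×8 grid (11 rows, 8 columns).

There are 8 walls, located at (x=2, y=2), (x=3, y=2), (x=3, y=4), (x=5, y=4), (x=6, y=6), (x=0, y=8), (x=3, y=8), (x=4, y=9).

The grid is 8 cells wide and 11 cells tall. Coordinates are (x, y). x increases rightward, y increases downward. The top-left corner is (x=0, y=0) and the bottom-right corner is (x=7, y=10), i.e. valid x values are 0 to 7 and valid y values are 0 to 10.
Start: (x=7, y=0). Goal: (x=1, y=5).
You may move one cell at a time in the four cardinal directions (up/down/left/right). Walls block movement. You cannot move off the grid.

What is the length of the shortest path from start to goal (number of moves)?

Answer: Shortest path length: 11

Derivation:
BFS from (x=7, y=0) until reaching (x=1, y=5):
  Distance 0: (x=7, y=0)
  Distance 1: (x=6, y=0), (x=7, y=1)
  Distance 2: (x=5, y=0), (x=6, y=1), (x=7, y=2)
  Distance 3: (x=4, y=0), (x=5, y=1), (x=6, y=2), (x=7, y=3)
  Distance 4: (x=3, y=0), (x=4, y=1), (x=5, y=2), (x=6, y=3), (x=7, y=4)
  Distance 5: (x=2, y=0), (x=3, y=1), (x=4, y=2), (x=5, y=3), (x=6, y=4), (x=7, y=5)
  Distance 6: (x=1, y=0), (x=2, y=1), (x=4, y=3), (x=6, y=5), (x=7, y=6)
  Distance 7: (x=0, y=0), (x=1, y=1), (x=3, y=3), (x=4, y=4), (x=5, y=5), (x=7, y=7)
  Distance 8: (x=0, y=1), (x=1, y=2), (x=2, y=3), (x=4, y=5), (x=5, y=6), (x=6, y=7), (x=7, y=8)
  Distance 9: (x=0, y=2), (x=1, y=3), (x=2, y=4), (x=3, y=5), (x=4, y=6), (x=5, y=7), (x=6, y=8), (x=7, y=9)
  Distance 10: (x=0, y=3), (x=1, y=4), (x=2, y=5), (x=3, y=6), (x=4, y=7), (x=5, y=8), (x=6, y=9), (x=7, y=10)
  Distance 11: (x=0, y=4), (x=1, y=5), (x=2, y=6), (x=3, y=7), (x=4, y=8), (x=5, y=9), (x=6, y=10)  <- goal reached here
One shortest path (11 moves): (x=7, y=0) -> (x=6, y=0) -> (x=5, y=0) -> (x=4, y=0) -> (x=3, y=0) -> (x=2, y=0) -> (x=1, y=0) -> (x=1, y=1) -> (x=1, y=2) -> (x=1, y=3) -> (x=1, y=4) -> (x=1, y=5)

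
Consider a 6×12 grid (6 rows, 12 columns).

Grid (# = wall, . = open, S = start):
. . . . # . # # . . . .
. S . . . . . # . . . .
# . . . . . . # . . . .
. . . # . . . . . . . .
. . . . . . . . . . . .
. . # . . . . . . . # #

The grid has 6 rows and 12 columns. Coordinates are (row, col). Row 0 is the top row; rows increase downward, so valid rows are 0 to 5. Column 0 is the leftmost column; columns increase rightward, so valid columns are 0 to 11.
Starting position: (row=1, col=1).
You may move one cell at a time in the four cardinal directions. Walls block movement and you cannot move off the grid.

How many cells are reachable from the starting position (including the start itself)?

Answer: Reachable cells: 62

Derivation:
BFS flood-fill from (row=1, col=1):
  Distance 0: (row=1, col=1)
  Distance 1: (row=0, col=1), (row=1, col=0), (row=1, col=2), (row=2, col=1)
  Distance 2: (row=0, col=0), (row=0, col=2), (row=1, col=3), (row=2, col=2), (row=3, col=1)
  Distance 3: (row=0, col=3), (row=1, col=4), (row=2, col=3), (row=3, col=0), (row=3, col=2), (row=4, col=1)
  Distance 4: (row=1, col=5), (row=2, col=4), (row=4, col=0), (row=4, col=2), (row=5, col=1)
  Distance 5: (row=0, col=5), (row=1, col=6), (row=2, col=5), (row=3, col=4), (row=4, col=3), (row=5, col=0)
  Distance 6: (row=2, col=6), (row=3, col=5), (row=4, col=4), (row=5, col=3)
  Distance 7: (row=3, col=6), (row=4, col=5), (row=5, col=4)
  Distance 8: (row=3, col=7), (row=4, col=6), (row=5, col=5)
  Distance 9: (row=3, col=8), (row=4, col=7), (row=5, col=6)
  Distance 10: (row=2, col=8), (row=3, col=9), (row=4, col=8), (row=5, col=7)
  Distance 11: (row=1, col=8), (row=2, col=9), (row=3, col=10), (row=4, col=9), (row=5, col=8)
  Distance 12: (row=0, col=8), (row=1, col=9), (row=2, col=10), (row=3, col=11), (row=4, col=10), (row=5, col=9)
  Distance 13: (row=0, col=9), (row=1, col=10), (row=2, col=11), (row=4, col=11)
  Distance 14: (row=0, col=10), (row=1, col=11)
  Distance 15: (row=0, col=11)
Total reachable: 62 (grid has 62 open cells total)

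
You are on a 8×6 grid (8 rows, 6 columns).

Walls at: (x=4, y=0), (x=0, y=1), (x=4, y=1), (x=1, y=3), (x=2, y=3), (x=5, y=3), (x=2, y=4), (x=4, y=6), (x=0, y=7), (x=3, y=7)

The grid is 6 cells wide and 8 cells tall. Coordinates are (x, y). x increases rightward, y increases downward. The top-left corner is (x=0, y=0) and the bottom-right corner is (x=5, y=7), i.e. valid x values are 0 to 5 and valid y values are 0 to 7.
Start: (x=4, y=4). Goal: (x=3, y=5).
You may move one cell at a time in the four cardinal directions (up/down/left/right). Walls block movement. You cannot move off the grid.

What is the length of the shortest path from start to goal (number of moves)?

Answer: Shortest path length: 2

Derivation:
BFS from (x=4, y=4) until reaching (x=3, y=5):
  Distance 0: (x=4, y=4)
  Distance 1: (x=4, y=3), (x=3, y=4), (x=5, y=4), (x=4, y=5)
  Distance 2: (x=4, y=2), (x=3, y=3), (x=3, y=5), (x=5, y=5)  <- goal reached here
One shortest path (2 moves): (x=4, y=4) -> (x=3, y=4) -> (x=3, y=5)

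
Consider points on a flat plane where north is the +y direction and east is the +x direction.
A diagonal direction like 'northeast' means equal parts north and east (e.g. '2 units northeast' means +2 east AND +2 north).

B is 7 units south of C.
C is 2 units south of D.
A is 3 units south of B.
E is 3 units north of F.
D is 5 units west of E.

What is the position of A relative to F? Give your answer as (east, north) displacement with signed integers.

Answer: A is at (east=-5, north=-9) relative to F.

Derivation:
Place F at the origin (east=0, north=0).
  E is 3 units north of F: delta (east=+0, north=+3); E at (east=0, north=3).
  D is 5 units west of E: delta (east=-5, north=+0); D at (east=-5, north=3).
  C is 2 units south of D: delta (east=+0, north=-2); C at (east=-5, north=1).
  B is 7 units south of C: delta (east=+0, north=-7); B at (east=-5, north=-6).
  A is 3 units south of B: delta (east=+0, north=-3); A at (east=-5, north=-9).
Therefore A relative to F: (east=-5, north=-9).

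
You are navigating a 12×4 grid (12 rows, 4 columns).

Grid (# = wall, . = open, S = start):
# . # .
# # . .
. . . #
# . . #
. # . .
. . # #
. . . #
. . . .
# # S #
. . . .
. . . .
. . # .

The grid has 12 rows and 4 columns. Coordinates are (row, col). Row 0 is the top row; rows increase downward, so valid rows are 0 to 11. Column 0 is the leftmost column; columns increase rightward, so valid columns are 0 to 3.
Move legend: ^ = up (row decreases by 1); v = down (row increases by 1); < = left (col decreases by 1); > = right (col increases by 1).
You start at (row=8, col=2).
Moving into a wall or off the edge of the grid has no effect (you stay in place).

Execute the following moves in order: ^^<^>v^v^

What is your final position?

Answer: Final position: (row=5, col=1)

Derivation:
Start: (row=8, col=2)
  ^ (up): (row=8, col=2) -> (row=7, col=2)
  ^ (up): (row=7, col=2) -> (row=6, col=2)
  < (left): (row=6, col=2) -> (row=6, col=1)
  ^ (up): (row=6, col=1) -> (row=5, col=1)
  > (right): blocked, stay at (row=5, col=1)
  v (down): (row=5, col=1) -> (row=6, col=1)
  ^ (up): (row=6, col=1) -> (row=5, col=1)
  v (down): (row=5, col=1) -> (row=6, col=1)
  ^ (up): (row=6, col=1) -> (row=5, col=1)
Final: (row=5, col=1)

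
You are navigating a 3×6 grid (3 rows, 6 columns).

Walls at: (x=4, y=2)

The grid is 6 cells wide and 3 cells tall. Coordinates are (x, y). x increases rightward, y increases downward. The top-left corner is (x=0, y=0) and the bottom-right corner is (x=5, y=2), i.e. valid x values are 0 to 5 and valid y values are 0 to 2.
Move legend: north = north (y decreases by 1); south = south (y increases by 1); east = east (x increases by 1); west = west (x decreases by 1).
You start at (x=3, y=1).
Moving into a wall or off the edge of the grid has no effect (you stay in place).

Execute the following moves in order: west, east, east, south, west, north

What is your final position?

Start: (x=3, y=1)
  west (west): (x=3, y=1) -> (x=2, y=1)
  east (east): (x=2, y=1) -> (x=3, y=1)
  east (east): (x=3, y=1) -> (x=4, y=1)
  south (south): blocked, stay at (x=4, y=1)
  west (west): (x=4, y=1) -> (x=3, y=1)
  north (north): (x=3, y=1) -> (x=3, y=0)
Final: (x=3, y=0)

Answer: Final position: (x=3, y=0)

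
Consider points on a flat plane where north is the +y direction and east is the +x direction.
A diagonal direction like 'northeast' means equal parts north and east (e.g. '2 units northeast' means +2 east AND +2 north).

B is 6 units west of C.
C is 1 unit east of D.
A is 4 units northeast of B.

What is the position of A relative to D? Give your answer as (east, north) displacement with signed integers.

Place D at the origin (east=0, north=0).
  C is 1 unit east of D: delta (east=+1, north=+0); C at (east=1, north=0).
  B is 6 units west of C: delta (east=-6, north=+0); B at (east=-5, north=0).
  A is 4 units northeast of B: delta (east=+4, north=+4); A at (east=-1, north=4).
Therefore A relative to D: (east=-1, north=4).

Answer: A is at (east=-1, north=4) relative to D.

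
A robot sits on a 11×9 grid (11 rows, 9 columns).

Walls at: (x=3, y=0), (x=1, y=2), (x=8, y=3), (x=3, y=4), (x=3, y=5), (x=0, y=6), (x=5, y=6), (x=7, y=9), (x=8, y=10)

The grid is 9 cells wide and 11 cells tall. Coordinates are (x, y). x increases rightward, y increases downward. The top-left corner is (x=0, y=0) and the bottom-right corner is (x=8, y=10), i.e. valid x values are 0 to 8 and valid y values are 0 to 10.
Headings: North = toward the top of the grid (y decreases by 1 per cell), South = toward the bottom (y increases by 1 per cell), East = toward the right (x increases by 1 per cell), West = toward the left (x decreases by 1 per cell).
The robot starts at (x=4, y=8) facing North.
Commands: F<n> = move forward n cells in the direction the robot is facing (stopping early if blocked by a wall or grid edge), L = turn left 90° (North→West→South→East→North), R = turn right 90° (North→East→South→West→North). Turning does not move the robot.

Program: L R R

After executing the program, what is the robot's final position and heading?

Start: (x=4, y=8), facing North
  L: turn left, now facing West
  R: turn right, now facing North
  R: turn right, now facing East
Final: (x=4, y=8), facing East

Answer: Final position: (x=4, y=8), facing East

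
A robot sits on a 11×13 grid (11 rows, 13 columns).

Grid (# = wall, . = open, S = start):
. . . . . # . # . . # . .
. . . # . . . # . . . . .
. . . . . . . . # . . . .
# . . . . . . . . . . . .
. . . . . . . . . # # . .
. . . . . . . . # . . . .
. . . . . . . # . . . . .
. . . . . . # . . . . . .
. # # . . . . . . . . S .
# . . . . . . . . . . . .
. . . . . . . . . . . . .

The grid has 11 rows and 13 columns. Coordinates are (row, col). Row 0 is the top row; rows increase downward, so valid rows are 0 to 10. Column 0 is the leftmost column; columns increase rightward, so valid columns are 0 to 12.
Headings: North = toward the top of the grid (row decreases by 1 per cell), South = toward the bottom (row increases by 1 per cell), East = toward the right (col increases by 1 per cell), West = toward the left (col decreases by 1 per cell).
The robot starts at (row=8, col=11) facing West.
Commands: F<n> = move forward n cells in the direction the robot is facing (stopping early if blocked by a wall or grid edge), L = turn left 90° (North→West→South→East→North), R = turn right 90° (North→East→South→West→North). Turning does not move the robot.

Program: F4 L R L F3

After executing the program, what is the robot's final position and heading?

Answer: Final position: (row=10, col=7), facing South

Derivation:
Start: (row=8, col=11), facing West
  F4: move forward 4, now at (row=8, col=7)
  L: turn left, now facing South
  R: turn right, now facing West
  L: turn left, now facing South
  F3: move forward 2/3 (blocked), now at (row=10, col=7)
Final: (row=10, col=7), facing South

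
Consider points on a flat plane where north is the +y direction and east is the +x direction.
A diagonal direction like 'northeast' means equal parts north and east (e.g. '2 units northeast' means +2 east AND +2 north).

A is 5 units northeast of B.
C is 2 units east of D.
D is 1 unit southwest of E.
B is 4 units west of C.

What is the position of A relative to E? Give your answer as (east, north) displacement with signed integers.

Place E at the origin (east=0, north=0).
  D is 1 unit southwest of E: delta (east=-1, north=-1); D at (east=-1, north=-1).
  C is 2 units east of D: delta (east=+2, north=+0); C at (east=1, north=-1).
  B is 4 units west of C: delta (east=-4, north=+0); B at (east=-3, north=-1).
  A is 5 units northeast of B: delta (east=+5, north=+5); A at (east=2, north=4).
Therefore A relative to E: (east=2, north=4).

Answer: A is at (east=2, north=4) relative to E.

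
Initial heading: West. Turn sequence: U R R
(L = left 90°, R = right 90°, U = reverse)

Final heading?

Answer: Final heading: West

Derivation:
Start: West
  U (U-turn (180°)) -> East
  R (right (90° clockwise)) -> South
  R (right (90° clockwise)) -> West
Final: West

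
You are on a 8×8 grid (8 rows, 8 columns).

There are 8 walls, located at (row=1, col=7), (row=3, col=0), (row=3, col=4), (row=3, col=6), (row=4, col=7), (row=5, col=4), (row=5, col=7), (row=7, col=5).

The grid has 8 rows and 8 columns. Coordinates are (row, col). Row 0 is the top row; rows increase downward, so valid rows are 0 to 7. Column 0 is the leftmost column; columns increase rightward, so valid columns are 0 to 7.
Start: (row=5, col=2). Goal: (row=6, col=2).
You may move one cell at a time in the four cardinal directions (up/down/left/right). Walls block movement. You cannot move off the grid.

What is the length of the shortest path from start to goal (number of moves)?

Answer: Shortest path length: 1

Derivation:
BFS from (row=5, col=2) until reaching (row=6, col=2):
  Distance 0: (row=5, col=2)
  Distance 1: (row=4, col=2), (row=5, col=1), (row=5, col=3), (row=6, col=2)  <- goal reached here
One shortest path (1 moves): (row=5, col=2) -> (row=6, col=2)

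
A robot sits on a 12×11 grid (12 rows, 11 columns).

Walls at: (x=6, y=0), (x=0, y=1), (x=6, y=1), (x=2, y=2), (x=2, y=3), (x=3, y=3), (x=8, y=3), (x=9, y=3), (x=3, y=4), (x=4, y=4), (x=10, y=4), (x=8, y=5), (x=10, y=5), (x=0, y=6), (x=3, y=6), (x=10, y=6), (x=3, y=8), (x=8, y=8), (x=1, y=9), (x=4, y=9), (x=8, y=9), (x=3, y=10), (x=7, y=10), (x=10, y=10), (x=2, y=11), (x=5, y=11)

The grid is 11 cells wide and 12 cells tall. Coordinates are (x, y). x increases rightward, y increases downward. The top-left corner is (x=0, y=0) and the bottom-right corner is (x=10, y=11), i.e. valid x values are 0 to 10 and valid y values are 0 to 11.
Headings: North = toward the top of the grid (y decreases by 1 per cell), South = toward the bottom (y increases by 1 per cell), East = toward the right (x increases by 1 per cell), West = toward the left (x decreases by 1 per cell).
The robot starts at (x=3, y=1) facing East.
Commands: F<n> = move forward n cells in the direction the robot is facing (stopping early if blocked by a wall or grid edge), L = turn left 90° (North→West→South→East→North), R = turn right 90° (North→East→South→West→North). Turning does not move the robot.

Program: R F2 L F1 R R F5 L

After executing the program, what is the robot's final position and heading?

Answer: Final position: (x=3, y=2), facing South

Derivation:
Start: (x=3, y=1), facing East
  R: turn right, now facing South
  F2: move forward 1/2 (blocked), now at (x=3, y=2)
  L: turn left, now facing East
  F1: move forward 1, now at (x=4, y=2)
  R: turn right, now facing South
  R: turn right, now facing West
  F5: move forward 1/5 (blocked), now at (x=3, y=2)
  L: turn left, now facing South
Final: (x=3, y=2), facing South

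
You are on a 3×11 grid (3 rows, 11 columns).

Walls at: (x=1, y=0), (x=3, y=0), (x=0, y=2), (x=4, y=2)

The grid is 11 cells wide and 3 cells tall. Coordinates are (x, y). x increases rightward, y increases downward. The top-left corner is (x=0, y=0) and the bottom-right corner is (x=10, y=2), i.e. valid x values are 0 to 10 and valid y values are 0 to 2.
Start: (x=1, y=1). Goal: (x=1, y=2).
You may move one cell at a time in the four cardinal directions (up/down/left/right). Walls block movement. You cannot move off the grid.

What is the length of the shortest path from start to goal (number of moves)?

BFS from (x=1, y=1) until reaching (x=1, y=2):
  Distance 0: (x=1, y=1)
  Distance 1: (x=0, y=1), (x=2, y=1), (x=1, y=2)  <- goal reached here
One shortest path (1 moves): (x=1, y=1) -> (x=1, y=2)

Answer: Shortest path length: 1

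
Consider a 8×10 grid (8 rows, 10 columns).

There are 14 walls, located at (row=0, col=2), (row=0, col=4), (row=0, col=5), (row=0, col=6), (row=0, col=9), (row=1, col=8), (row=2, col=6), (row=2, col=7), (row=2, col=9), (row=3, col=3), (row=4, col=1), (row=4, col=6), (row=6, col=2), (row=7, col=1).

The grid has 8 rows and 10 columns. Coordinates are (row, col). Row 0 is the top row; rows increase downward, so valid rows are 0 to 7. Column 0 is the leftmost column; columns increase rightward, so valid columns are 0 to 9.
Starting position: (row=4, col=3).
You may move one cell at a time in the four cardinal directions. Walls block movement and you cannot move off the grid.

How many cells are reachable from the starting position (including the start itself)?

Answer: Reachable cells: 65

Derivation:
BFS flood-fill from (row=4, col=3):
  Distance 0: (row=4, col=3)
  Distance 1: (row=4, col=2), (row=4, col=4), (row=5, col=3)
  Distance 2: (row=3, col=2), (row=3, col=4), (row=4, col=5), (row=5, col=2), (row=5, col=4), (row=6, col=3)
  Distance 3: (row=2, col=2), (row=2, col=4), (row=3, col=1), (row=3, col=5), (row=5, col=1), (row=5, col=5), (row=6, col=4), (row=7, col=3)
  Distance 4: (row=1, col=2), (row=1, col=4), (row=2, col=1), (row=2, col=3), (row=2, col=5), (row=3, col=0), (row=3, col=6), (row=5, col=0), (row=5, col=6), (row=6, col=1), (row=6, col=5), (row=7, col=2), (row=7, col=4)
  Distance 5: (row=1, col=1), (row=1, col=3), (row=1, col=5), (row=2, col=0), (row=3, col=7), (row=4, col=0), (row=5, col=7), (row=6, col=0), (row=6, col=6), (row=7, col=5)
  Distance 6: (row=0, col=1), (row=0, col=3), (row=1, col=0), (row=1, col=6), (row=3, col=8), (row=4, col=7), (row=5, col=8), (row=6, col=7), (row=7, col=0), (row=7, col=6)
  Distance 7: (row=0, col=0), (row=1, col=7), (row=2, col=8), (row=3, col=9), (row=4, col=8), (row=5, col=9), (row=6, col=8), (row=7, col=7)
  Distance 8: (row=0, col=7), (row=4, col=9), (row=6, col=9), (row=7, col=8)
  Distance 9: (row=0, col=8), (row=7, col=9)
Total reachable: 65 (grid has 66 open cells total)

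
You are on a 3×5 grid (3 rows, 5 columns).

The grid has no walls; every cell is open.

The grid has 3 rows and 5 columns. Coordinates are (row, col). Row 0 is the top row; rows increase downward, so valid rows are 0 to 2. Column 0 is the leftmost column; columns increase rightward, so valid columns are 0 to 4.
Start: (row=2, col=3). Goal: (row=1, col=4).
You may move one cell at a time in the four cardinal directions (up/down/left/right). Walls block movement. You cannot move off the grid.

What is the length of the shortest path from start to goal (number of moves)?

BFS from (row=2, col=3) until reaching (row=1, col=4):
  Distance 0: (row=2, col=3)
  Distance 1: (row=1, col=3), (row=2, col=2), (row=2, col=4)
  Distance 2: (row=0, col=3), (row=1, col=2), (row=1, col=4), (row=2, col=1)  <- goal reached here
One shortest path (2 moves): (row=2, col=3) -> (row=2, col=4) -> (row=1, col=4)

Answer: Shortest path length: 2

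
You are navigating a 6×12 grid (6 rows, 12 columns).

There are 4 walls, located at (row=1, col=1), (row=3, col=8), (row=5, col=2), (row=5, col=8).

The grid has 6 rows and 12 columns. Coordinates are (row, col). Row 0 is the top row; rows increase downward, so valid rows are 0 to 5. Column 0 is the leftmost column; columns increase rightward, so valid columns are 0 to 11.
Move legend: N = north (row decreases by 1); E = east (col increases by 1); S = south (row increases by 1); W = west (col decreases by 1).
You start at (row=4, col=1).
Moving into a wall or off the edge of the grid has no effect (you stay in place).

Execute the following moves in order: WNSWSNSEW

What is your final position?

Answer: Final position: (row=5, col=0)

Derivation:
Start: (row=4, col=1)
  W (west): (row=4, col=1) -> (row=4, col=0)
  N (north): (row=4, col=0) -> (row=3, col=0)
  S (south): (row=3, col=0) -> (row=4, col=0)
  W (west): blocked, stay at (row=4, col=0)
  S (south): (row=4, col=0) -> (row=5, col=0)
  N (north): (row=5, col=0) -> (row=4, col=0)
  S (south): (row=4, col=0) -> (row=5, col=0)
  E (east): (row=5, col=0) -> (row=5, col=1)
  W (west): (row=5, col=1) -> (row=5, col=0)
Final: (row=5, col=0)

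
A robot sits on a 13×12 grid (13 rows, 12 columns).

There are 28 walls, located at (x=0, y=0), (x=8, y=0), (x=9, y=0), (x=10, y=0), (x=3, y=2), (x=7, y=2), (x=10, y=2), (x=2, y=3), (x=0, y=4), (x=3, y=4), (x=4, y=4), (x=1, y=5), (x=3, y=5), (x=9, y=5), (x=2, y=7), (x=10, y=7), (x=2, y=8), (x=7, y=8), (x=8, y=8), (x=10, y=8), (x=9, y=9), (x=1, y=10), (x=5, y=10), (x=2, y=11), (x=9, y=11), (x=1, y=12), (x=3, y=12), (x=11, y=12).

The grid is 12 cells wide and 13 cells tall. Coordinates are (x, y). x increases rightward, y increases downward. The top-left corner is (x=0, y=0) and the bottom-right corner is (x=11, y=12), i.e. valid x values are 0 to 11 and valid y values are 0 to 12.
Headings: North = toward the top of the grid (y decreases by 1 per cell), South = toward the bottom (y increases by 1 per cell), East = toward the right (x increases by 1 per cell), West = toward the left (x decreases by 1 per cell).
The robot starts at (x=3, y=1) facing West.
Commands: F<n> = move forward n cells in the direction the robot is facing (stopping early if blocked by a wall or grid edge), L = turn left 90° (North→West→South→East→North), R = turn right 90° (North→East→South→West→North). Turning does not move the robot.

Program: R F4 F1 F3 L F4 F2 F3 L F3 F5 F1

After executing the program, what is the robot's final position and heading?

Answer: Final position: (x=1, y=4), facing South

Derivation:
Start: (x=3, y=1), facing West
  R: turn right, now facing North
  F4: move forward 1/4 (blocked), now at (x=3, y=0)
  F1: move forward 0/1 (blocked), now at (x=3, y=0)
  F3: move forward 0/3 (blocked), now at (x=3, y=0)
  L: turn left, now facing West
  F4: move forward 2/4 (blocked), now at (x=1, y=0)
  F2: move forward 0/2 (blocked), now at (x=1, y=0)
  F3: move forward 0/3 (blocked), now at (x=1, y=0)
  L: turn left, now facing South
  F3: move forward 3, now at (x=1, y=3)
  F5: move forward 1/5 (blocked), now at (x=1, y=4)
  F1: move forward 0/1 (blocked), now at (x=1, y=4)
Final: (x=1, y=4), facing South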